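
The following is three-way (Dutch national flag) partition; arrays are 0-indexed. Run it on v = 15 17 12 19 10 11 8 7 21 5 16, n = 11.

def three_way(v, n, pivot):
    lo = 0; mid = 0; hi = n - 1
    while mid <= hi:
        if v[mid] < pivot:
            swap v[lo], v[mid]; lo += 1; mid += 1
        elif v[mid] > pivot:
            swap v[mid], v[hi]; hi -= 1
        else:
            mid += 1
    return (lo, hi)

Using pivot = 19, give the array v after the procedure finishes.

15 17 12 10 11 8 7 16 5 19 21

pivot = 19; lo=0, mid=0, hi=10
v[mid]=15<19: swap v[0],v[0]; lo=1,mid=1 → 15 17 12 19 10 11 8 7 21 5 16
v[mid]=17<19: swap v[1],v[1]; lo=2,mid=2 → 15 17 12 19 10 11 8 7 21 5 16
v[mid]=12<19: swap v[2],v[2]; lo=3,mid=3 → 15 17 12 19 10 11 8 7 21 5 16
v[mid]=19=19: mid=4
v[mid]=10<19: swap v[3],v[4]; lo=4,mid=5 → 15 17 12 10 19 11 8 7 21 5 16
v[mid]=11<19: swap v[4],v[5]; lo=5,mid=6 → 15 17 12 10 11 19 8 7 21 5 16
v[mid]=8<19: swap v[5],v[6]; lo=6,mid=7 → 15 17 12 10 11 8 19 7 21 5 16
v[mid]=7<19: swap v[6],v[7]; lo=7,mid=8 → 15 17 12 10 11 8 7 19 21 5 16
v[mid]=21>19: swap v[8],v[10]; hi=9 → 15 17 12 10 11 8 7 19 16 5 21
v[mid]=16<19: swap v[7],v[8]; lo=8,mid=9 → 15 17 12 10 11 8 7 16 19 5 21
v[mid]=5<19: swap v[8],v[9]; lo=9,mid=10 → 15 17 12 10 11 8 7 16 5 19 21
end: lo=9, hi=9; v = 15 17 12 10 11 8 7 16 5 19 21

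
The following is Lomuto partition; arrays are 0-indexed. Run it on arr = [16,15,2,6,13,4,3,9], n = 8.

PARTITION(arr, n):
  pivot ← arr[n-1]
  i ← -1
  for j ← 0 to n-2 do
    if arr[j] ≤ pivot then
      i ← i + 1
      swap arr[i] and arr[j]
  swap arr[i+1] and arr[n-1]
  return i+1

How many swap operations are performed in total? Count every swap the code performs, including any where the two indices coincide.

5

pivot = arr[7] = 9; i = -1
j=0: arr[0]=16 > 9 → no swap
j=1: arr[1]=15 > 9 → no swap
j=2: arr[2]=2 ≤ 9 → i=0, swap arr[0],arr[2] → [2,15,16,6,13,4,3,9]
j=3: arr[3]=6 ≤ 9 → i=1, swap arr[1],arr[3] → [2,6,16,15,13,4,3,9]
j=4: arr[4]=13 > 9 → no swap
j=5: arr[5]=4 ≤ 9 → i=2, swap arr[2],arr[5] → [2,6,4,15,13,16,3,9]
j=6: arr[6]=3 ≤ 9 → i=3, swap arr[3],arr[6] → [2,6,4,3,13,16,15,9]
final swap arr[4],arr[7] → [2,6,4,3,9,16,15,13]; return 4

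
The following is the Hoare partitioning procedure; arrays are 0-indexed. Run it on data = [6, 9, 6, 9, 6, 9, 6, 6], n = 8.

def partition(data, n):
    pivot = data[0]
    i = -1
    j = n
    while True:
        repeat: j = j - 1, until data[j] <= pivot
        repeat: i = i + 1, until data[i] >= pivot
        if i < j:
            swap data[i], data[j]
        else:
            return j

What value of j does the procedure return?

pivot=6
j stops at 7 (6), i stops at 0 (6); swap ⇒ [6, 9, 6, 9, 6, 9, 6, 6]
j stops at 6 (6), i stops at 1 (9); swap ⇒ [6, 6, 6, 9, 6, 9, 9, 6]
j stops at 4 (6), i stops at 2 (6); swap ⇒ [6, 6, 6, 9, 6, 9, 9, 6]
j stops at 2, i stops at 3; i≥j ⇒ return 2. data=[6, 6, 6, 9, 6, 9, 9, 6]

2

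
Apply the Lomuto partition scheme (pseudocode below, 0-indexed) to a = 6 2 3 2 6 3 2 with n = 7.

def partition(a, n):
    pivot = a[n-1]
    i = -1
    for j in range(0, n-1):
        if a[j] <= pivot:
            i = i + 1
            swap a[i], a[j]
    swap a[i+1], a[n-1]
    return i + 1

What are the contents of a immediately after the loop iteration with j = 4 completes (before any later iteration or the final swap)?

pivot=2, i=-1
j=0: 6>2, skip
j=1: 2≤2, i=0, swap(0,1) ⇒ 2 6 3 2 6 3 2
j=2: 3>2, skip
j=3: 2≤2, i=1, swap(1,3) ⇒ 2 2 3 6 6 3 2
j=4: 6>2, skip
(after j=4) a = 2 2 3 6 6 3 2

2 2 3 6 6 3 2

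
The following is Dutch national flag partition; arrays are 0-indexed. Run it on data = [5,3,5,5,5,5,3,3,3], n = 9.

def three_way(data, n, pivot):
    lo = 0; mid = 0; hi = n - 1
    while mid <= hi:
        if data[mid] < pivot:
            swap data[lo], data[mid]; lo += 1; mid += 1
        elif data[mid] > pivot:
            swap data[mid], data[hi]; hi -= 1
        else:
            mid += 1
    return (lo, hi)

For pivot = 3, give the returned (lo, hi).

(0, 3)

lo=0 mid=0 hi=8
5>3: swap(0,8), hi=7 ⇒ [3,3,5,5,5,5,3,3,5]
3=3: mid=1
3=3: mid=2
5>3: swap(2,7), hi=6 ⇒ [3,3,3,5,5,5,3,5,5]
3=3: mid=3
5>3: swap(3,6), hi=5 ⇒ [3,3,3,3,5,5,5,5,5]
3=3: mid=4
5>3: swap(4,5), hi=4 ⇒ [3,3,3,3,5,5,5,5,5]
5>3: swap(4,4), hi=3 ⇒ [3,3,3,3,5,5,5,5,5]
done. lo=0 hi=3; data=[3,3,3,3,5,5,5,5,5]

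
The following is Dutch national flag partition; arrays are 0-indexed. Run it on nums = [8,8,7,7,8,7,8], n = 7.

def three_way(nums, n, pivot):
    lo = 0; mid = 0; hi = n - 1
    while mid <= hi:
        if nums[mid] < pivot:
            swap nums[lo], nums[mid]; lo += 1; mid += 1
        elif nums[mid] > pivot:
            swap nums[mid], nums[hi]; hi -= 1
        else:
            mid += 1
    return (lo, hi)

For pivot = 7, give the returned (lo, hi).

(0, 2)

pivot = 7; lo=0, mid=0, hi=6
nums[mid]=8>7: swap nums[0],nums[6]; hi=5 → [8,8,7,7,8,7,8]
nums[mid]=8>7: swap nums[0],nums[5]; hi=4 → [7,8,7,7,8,8,8]
nums[mid]=7=7: mid=1
nums[mid]=8>7: swap nums[1],nums[4]; hi=3 → [7,8,7,7,8,8,8]
nums[mid]=8>7: swap nums[1],nums[3]; hi=2 → [7,7,7,8,8,8,8]
nums[mid]=7=7: mid=2
nums[mid]=7=7: mid=3
end: lo=0, hi=2; nums = [7,7,7,8,8,8,8]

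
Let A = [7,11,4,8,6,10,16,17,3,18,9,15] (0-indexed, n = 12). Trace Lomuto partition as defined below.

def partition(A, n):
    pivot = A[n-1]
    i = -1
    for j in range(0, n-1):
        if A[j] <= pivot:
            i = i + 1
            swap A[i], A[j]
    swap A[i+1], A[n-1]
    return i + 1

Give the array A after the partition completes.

[7,11,4,8,6,10,3,9,15,18,17,16]

pivot=15, i=-1
j=0: 7≤15, i=0, swap(0,0) ⇒ [7,11,4,8,6,10,16,17,3,18,9,15]
j=1: 11≤15, i=1, swap(1,1) ⇒ [7,11,4,8,6,10,16,17,3,18,9,15]
j=2: 4≤15, i=2, swap(2,2) ⇒ [7,11,4,8,6,10,16,17,3,18,9,15]
j=3: 8≤15, i=3, swap(3,3) ⇒ [7,11,4,8,6,10,16,17,3,18,9,15]
j=4: 6≤15, i=4, swap(4,4) ⇒ [7,11,4,8,6,10,16,17,3,18,9,15]
j=5: 10≤15, i=5, swap(5,5) ⇒ [7,11,4,8,6,10,16,17,3,18,9,15]
j=6: 16>15, skip
j=7: 17>15, skip
j=8: 3≤15, i=6, swap(6,8) ⇒ [7,11,4,8,6,10,3,17,16,18,9,15]
j=9: 18>15, skip
j=10: 9≤15, i=7, swap(7,10) ⇒ [7,11,4,8,6,10,3,9,16,18,17,15]
swap(8,11) ⇒ [7,11,4,8,6,10,3,9,15,18,17,16]; return 8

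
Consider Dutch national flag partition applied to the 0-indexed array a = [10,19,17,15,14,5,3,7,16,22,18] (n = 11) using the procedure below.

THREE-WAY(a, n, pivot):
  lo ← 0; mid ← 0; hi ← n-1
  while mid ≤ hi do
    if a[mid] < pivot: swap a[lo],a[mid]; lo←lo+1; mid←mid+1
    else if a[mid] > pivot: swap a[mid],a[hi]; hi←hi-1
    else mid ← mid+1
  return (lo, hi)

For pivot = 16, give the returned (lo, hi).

(6, 6)

lo=0 mid=0 hi=10
10<16: swap(0,0), lo=1 mid=1 ⇒ [10,19,17,15,14,5,3,7,16,22,18]
19>16: swap(1,10), hi=9 ⇒ [10,18,17,15,14,5,3,7,16,22,19]
18>16: swap(1,9), hi=8 ⇒ [10,22,17,15,14,5,3,7,16,18,19]
22>16: swap(1,8), hi=7 ⇒ [10,16,17,15,14,5,3,7,22,18,19]
16=16: mid=2
17>16: swap(2,7), hi=6 ⇒ [10,16,7,15,14,5,3,17,22,18,19]
7<16: swap(1,2), lo=2 mid=3 ⇒ [10,7,16,15,14,5,3,17,22,18,19]
15<16: swap(2,3), lo=3 mid=4 ⇒ [10,7,15,16,14,5,3,17,22,18,19]
14<16: swap(3,4), lo=4 mid=5 ⇒ [10,7,15,14,16,5,3,17,22,18,19]
5<16: swap(4,5), lo=5 mid=6 ⇒ [10,7,15,14,5,16,3,17,22,18,19]
3<16: swap(5,6), lo=6 mid=7 ⇒ [10,7,15,14,5,3,16,17,22,18,19]
done. lo=6 hi=6; a=[10,7,15,14,5,3,16,17,22,18,19]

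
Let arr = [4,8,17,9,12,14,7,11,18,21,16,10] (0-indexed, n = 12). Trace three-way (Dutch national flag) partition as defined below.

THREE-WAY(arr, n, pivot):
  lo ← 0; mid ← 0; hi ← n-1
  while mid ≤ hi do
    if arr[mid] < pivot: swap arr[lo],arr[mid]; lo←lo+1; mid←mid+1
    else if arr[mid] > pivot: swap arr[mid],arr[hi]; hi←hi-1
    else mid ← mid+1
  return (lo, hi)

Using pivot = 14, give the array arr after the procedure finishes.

[4,8,10,9,12,7,11,14,21,16,18,17]

lo=0 mid=0 hi=11
4<14: swap(0,0), lo=1 mid=1 ⇒ [4,8,17,9,12,14,7,11,18,21,16,10]
8<14: swap(1,1), lo=2 mid=2 ⇒ [4,8,17,9,12,14,7,11,18,21,16,10]
17>14: swap(2,11), hi=10 ⇒ [4,8,10,9,12,14,7,11,18,21,16,17]
10<14: swap(2,2), lo=3 mid=3 ⇒ [4,8,10,9,12,14,7,11,18,21,16,17]
9<14: swap(3,3), lo=4 mid=4 ⇒ [4,8,10,9,12,14,7,11,18,21,16,17]
12<14: swap(4,4), lo=5 mid=5 ⇒ [4,8,10,9,12,14,7,11,18,21,16,17]
14=14: mid=6
7<14: swap(5,6), lo=6 mid=7 ⇒ [4,8,10,9,12,7,14,11,18,21,16,17]
11<14: swap(6,7), lo=7 mid=8 ⇒ [4,8,10,9,12,7,11,14,18,21,16,17]
18>14: swap(8,10), hi=9 ⇒ [4,8,10,9,12,7,11,14,16,21,18,17]
16>14: swap(8,9), hi=8 ⇒ [4,8,10,9,12,7,11,14,21,16,18,17]
21>14: swap(8,8), hi=7 ⇒ [4,8,10,9,12,7,11,14,21,16,18,17]
done. lo=7 hi=7; arr=[4,8,10,9,12,7,11,14,21,16,18,17]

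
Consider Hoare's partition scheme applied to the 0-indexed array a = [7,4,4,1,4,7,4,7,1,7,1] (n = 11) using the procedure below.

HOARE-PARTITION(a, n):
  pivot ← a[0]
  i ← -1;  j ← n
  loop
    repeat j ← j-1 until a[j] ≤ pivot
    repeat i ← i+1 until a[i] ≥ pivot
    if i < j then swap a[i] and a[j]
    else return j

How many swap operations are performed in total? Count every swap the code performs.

pivot = a[0] = 7; i = -1, j = 11
j→10 (a[10]=1≤7), i→0 (a[0]=7≥7); i<j, swap → [1,4,4,1,4,7,4,7,1,7,7]
j→9 (a[9]=7≤7), i→5 (a[5]=7≥7); i<j, swap → [1,4,4,1,4,7,4,7,1,7,7]
j→8 (a[8]=1≤7), i→7 (a[7]=7≥7); i<j, swap → [1,4,4,1,4,7,4,1,7,7,7]
j→7, i→8; i≥j, return j=7. a = [1,4,4,1,4,7,4,1,7,7,7]

3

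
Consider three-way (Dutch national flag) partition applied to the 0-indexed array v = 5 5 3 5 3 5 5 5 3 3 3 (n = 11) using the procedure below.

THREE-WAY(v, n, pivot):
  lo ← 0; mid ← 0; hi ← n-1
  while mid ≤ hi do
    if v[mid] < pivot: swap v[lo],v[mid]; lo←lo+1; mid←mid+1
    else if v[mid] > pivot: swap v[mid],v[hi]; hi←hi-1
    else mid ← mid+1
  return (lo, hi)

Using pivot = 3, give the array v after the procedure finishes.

3 3 3 3 3 5 5 5 5 5 5

pivot = 3; lo=0, mid=0, hi=10
v[mid]=5>3: swap v[0],v[10]; hi=9 → 3 5 3 5 3 5 5 5 3 3 5
v[mid]=3=3: mid=1
v[mid]=5>3: swap v[1],v[9]; hi=8 → 3 3 3 5 3 5 5 5 3 5 5
v[mid]=3=3: mid=2
v[mid]=3=3: mid=3
v[mid]=5>3: swap v[3],v[8]; hi=7 → 3 3 3 3 3 5 5 5 5 5 5
v[mid]=3=3: mid=4
v[mid]=3=3: mid=5
v[mid]=5>3: swap v[5],v[7]; hi=6 → 3 3 3 3 3 5 5 5 5 5 5
v[mid]=5>3: swap v[5],v[6]; hi=5 → 3 3 3 3 3 5 5 5 5 5 5
v[mid]=5>3: swap v[5],v[5]; hi=4 → 3 3 3 3 3 5 5 5 5 5 5
end: lo=0, hi=4; v = 3 3 3 3 3 5 5 5 5 5 5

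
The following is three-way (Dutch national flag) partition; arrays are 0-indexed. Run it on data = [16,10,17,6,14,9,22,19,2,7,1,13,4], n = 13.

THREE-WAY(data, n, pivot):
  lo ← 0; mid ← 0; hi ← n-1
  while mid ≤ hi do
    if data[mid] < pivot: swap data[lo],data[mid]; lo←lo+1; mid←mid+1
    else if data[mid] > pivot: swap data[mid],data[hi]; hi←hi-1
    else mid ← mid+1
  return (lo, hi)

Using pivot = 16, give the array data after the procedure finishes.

[10,4,6,14,9,13,1,2,7,16,19,22,17]

pivot = 16; lo=0, mid=0, hi=12
data[mid]=16=16: mid=1
data[mid]=10<16: swap data[0],data[1]; lo=1,mid=2 → [10,16,17,6,14,9,22,19,2,7,1,13,4]
data[mid]=17>16: swap data[2],data[12]; hi=11 → [10,16,4,6,14,9,22,19,2,7,1,13,17]
data[mid]=4<16: swap data[1],data[2]; lo=2,mid=3 → [10,4,16,6,14,9,22,19,2,7,1,13,17]
data[mid]=6<16: swap data[2],data[3]; lo=3,mid=4 → [10,4,6,16,14,9,22,19,2,7,1,13,17]
data[mid]=14<16: swap data[3],data[4]; lo=4,mid=5 → [10,4,6,14,16,9,22,19,2,7,1,13,17]
data[mid]=9<16: swap data[4],data[5]; lo=5,mid=6 → [10,4,6,14,9,16,22,19,2,7,1,13,17]
data[mid]=22>16: swap data[6],data[11]; hi=10 → [10,4,6,14,9,16,13,19,2,7,1,22,17]
data[mid]=13<16: swap data[5],data[6]; lo=6,mid=7 → [10,4,6,14,9,13,16,19,2,7,1,22,17]
data[mid]=19>16: swap data[7],data[10]; hi=9 → [10,4,6,14,9,13,16,1,2,7,19,22,17]
data[mid]=1<16: swap data[6],data[7]; lo=7,mid=8 → [10,4,6,14,9,13,1,16,2,7,19,22,17]
data[mid]=2<16: swap data[7],data[8]; lo=8,mid=9 → [10,4,6,14,9,13,1,2,16,7,19,22,17]
data[mid]=7<16: swap data[8],data[9]; lo=9,mid=10 → [10,4,6,14,9,13,1,2,7,16,19,22,17]
end: lo=9, hi=9; data = [10,4,6,14,9,13,1,2,7,16,19,22,17]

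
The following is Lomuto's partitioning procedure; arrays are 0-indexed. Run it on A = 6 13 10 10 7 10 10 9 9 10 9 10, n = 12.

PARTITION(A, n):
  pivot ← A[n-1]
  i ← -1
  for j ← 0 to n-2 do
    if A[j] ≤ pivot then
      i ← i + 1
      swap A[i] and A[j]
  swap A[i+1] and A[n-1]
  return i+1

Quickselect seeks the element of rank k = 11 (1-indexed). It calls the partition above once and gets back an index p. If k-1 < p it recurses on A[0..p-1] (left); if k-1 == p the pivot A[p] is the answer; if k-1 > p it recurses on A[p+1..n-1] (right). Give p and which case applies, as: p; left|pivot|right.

pivot = A[11] = 10; i = -1
j=0: A[0]=6 ≤ 10 → i=0, swap A[0],A[0] (no change) → 6 13 10 10 7 10 10 9 9 10 9 10
j=1: A[1]=13 > 10 → no swap
j=2: A[2]=10 ≤ 10 → i=1, swap A[1],A[2] → 6 10 13 10 7 10 10 9 9 10 9 10
j=3: A[3]=10 ≤ 10 → i=2, swap A[2],A[3] → 6 10 10 13 7 10 10 9 9 10 9 10
j=4: A[4]=7 ≤ 10 → i=3, swap A[3],A[4] → 6 10 10 7 13 10 10 9 9 10 9 10
j=5: A[5]=10 ≤ 10 → i=4, swap A[4],A[5] → 6 10 10 7 10 13 10 9 9 10 9 10
j=6: A[6]=10 ≤ 10 → i=5, swap A[5],A[6] → 6 10 10 7 10 10 13 9 9 10 9 10
j=7: A[7]=9 ≤ 10 → i=6, swap A[6],A[7] → 6 10 10 7 10 10 9 13 9 10 9 10
j=8: A[8]=9 ≤ 10 → i=7, swap A[7],A[8] → 6 10 10 7 10 10 9 9 13 10 9 10
j=9: A[9]=10 ≤ 10 → i=8, swap A[8],A[9] → 6 10 10 7 10 10 9 9 10 13 9 10
j=10: A[10]=9 ≤ 10 → i=9, swap A[9],A[10] → 6 10 10 7 10 10 9 9 10 9 13 10
final swap A[10],A[11] → 6 10 10 7 10 10 9 9 10 9 10 13; return 10
p = 10; k-1 = 10 == 10 ⇒ pivot

10; pivot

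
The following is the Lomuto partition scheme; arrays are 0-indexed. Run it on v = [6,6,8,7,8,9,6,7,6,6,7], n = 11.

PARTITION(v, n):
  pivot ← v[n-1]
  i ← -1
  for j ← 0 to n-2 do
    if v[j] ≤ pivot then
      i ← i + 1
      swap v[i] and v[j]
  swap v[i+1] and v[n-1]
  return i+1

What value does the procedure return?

7

pivot = v[10] = 7; i = -1
j=0: v[0]=6 ≤ 7 → i=0, swap v[0],v[0] (no change) → [6,6,8,7,8,9,6,7,6,6,7]
j=1: v[1]=6 ≤ 7 → i=1, swap v[1],v[1] (no change) → [6,6,8,7,8,9,6,7,6,6,7]
j=2: v[2]=8 > 7 → no swap
j=3: v[3]=7 ≤ 7 → i=2, swap v[2],v[3] → [6,6,7,8,8,9,6,7,6,6,7]
j=4: v[4]=8 > 7 → no swap
j=5: v[5]=9 > 7 → no swap
j=6: v[6]=6 ≤ 7 → i=3, swap v[3],v[6] → [6,6,7,6,8,9,8,7,6,6,7]
j=7: v[7]=7 ≤ 7 → i=4, swap v[4],v[7] → [6,6,7,6,7,9,8,8,6,6,7]
j=8: v[8]=6 ≤ 7 → i=5, swap v[5],v[8] → [6,6,7,6,7,6,8,8,9,6,7]
j=9: v[9]=6 ≤ 7 → i=6, swap v[6],v[9] → [6,6,7,6,7,6,6,8,9,8,7]
final swap v[7],v[10] → [6,6,7,6,7,6,6,7,9,8,8]; return 7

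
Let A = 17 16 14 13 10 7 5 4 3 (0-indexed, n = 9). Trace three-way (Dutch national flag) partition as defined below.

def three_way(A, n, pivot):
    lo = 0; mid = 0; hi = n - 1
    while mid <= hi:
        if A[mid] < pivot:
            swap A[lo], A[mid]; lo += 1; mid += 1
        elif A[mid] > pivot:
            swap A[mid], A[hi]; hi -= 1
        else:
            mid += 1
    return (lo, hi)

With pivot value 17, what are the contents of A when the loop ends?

16 14 13 10 7 5 4 3 17

pivot = 17; lo=0, mid=0, hi=8
A[mid]=17=17: mid=1
A[mid]=16<17: swap A[0],A[1]; lo=1,mid=2 → 16 17 14 13 10 7 5 4 3
A[mid]=14<17: swap A[1],A[2]; lo=2,mid=3 → 16 14 17 13 10 7 5 4 3
A[mid]=13<17: swap A[2],A[3]; lo=3,mid=4 → 16 14 13 17 10 7 5 4 3
A[mid]=10<17: swap A[3],A[4]; lo=4,mid=5 → 16 14 13 10 17 7 5 4 3
A[mid]=7<17: swap A[4],A[5]; lo=5,mid=6 → 16 14 13 10 7 17 5 4 3
A[mid]=5<17: swap A[5],A[6]; lo=6,mid=7 → 16 14 13 10 7 5 17 4 3
A[mid]=4<17: swap A[6],A[7]; lo=7,mid=8 → 16 14 13 10 7 5 4 17 3
A[mid]=3<17: swap A[7],A[8]; lo=8,mid=9 → 16 14 13 10 7 5 4 3 17
end: lo=8, hi=8; A = 16 14 13 10 7 5 4 3 17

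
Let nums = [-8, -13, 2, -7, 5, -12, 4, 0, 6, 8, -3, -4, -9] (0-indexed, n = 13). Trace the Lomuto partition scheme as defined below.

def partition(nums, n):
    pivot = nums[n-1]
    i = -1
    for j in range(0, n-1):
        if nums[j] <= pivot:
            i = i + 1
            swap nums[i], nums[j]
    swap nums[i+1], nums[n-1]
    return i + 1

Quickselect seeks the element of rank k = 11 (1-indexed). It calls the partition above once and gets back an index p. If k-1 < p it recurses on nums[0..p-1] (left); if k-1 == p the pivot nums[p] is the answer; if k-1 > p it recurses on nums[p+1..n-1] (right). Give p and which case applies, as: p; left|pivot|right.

pivot=-9, i=-1
j=0: -8>-9, skip
j=1: -13≤-9, i=0, swap(0,1) ⇒ [-13, -8, 2, -7, 5, -12, 4, 0, 6, 8, -3, -4, -9]
j=2: 2>-9, skip
j=3: -7>-9, skip
j=4: 5>-9, skip
j=5: -12≤-9, i=1, swap(1,5) ⇒ [-13, -12, 2, -7, 5, -8, 4, 0, 6, 8, -3, -4, -9]
j=6: 4>-9, skip
j=7: 0>-9, skip
j=8: 6>-9, skip
j=9: 8>-9, skip
j=10: -3>-9, skip
j=11: -4>-9, skip
swap(2,12) ⇒ [-13, -12, -9, -7, 5, -8, 4, 0, 6, 8, -3, -4, 2]; return 2
p = 2; k-1 = 10 > 2 ⇒ right

2; right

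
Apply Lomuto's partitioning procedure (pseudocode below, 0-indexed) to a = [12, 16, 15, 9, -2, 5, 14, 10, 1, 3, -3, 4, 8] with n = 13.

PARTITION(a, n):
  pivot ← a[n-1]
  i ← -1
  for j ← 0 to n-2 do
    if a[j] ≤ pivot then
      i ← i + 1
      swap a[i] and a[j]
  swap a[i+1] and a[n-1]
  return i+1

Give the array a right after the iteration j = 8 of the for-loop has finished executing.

[-2, 5, 1, 9, 12, 16, 14, 10, 15, 3, -3, 4, 8]

pivot = a[12] = 8; i = -1
j=0: a[0]=12 > 8 → no swap
j=1: a[1]=16 > 8 → no swap
j=2: a[2]=15 > 8 → no swap
j=3: a[3]=9 > 8 → no swap
j=4: a[4]=-2 ≤ 8 → i=0, swap a[0],a[4] → [-2, 16, 15, 9, 12, 5, 14, 10, 1, 3, -3, 4, 8]
j=5: a[5]=5 ≤ 8 → i=1, swap a[1],a[5] → [-2, 5, 15, 9, 12, 16, 14, 10, 1, 3, -3, 4, 8]
j=6: a[6]=14 > 8 → no swap
j=7: a[7]=10 > 8 → no swap
j=8: a[8]=1 ≤ 8 → i=2, swap a[2],a[8] → [-2, 5, 1, 9, 12, 16, 14, 10, 15, 3, -3, 4, 8]
(after j=8) a = [-2, 5, 1, 9, 12, 16, 14, 10, 15, 3, -3, 4, 8]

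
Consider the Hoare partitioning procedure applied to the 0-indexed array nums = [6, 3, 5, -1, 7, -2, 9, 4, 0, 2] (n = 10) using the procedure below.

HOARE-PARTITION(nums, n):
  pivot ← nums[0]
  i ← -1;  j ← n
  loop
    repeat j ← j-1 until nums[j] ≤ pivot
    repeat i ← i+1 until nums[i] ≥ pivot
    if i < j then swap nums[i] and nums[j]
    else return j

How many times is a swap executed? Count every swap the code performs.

pivot = nums[0] = 6; i = -1, j = 10
j→9 (nums[9]=2≤6), i→0 (nums[0]=6≥6); i<j, swap → [2, 3, 5, -1, 7, -2, 9, 4, 0, 6]
j→8 (nums[8]=0≤6), i→4 (nums[4]=7≥6); i<j, swap → [2, 3, 5, -1, 0, -2, 9, 4, 7, 6]
j→7 (nums[7]=4≤6), i→6 (nums[6]=9≥6); i<j, swap → [2, 3, 5, -1, 0, -2, 4, 9, 7, 6]
j→6, i→7; i≥j, return j=6. nums = [2, 3, 5, -1, 0, -2, 4, 9, 7, 6]

3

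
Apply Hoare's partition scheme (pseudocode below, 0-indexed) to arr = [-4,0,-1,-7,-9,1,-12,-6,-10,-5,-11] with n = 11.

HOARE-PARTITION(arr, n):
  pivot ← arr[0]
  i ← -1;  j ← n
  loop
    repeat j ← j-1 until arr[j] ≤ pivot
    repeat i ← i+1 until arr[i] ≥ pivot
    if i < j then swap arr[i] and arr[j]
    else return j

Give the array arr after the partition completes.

[-11,-5,-10,-7,-9,-6,-12,1,-1,0,-4]

pivot = arr[0] = -4; i = -1, j = 11
j→10 (arr[10]=-11≤-4), i→0 (arr[0]=-4≥-4); i<j, swap → [-11,0,-1,-7,-9,1,-12,-6,-10,-5,-4]
j→9 (arr[9]=-5≤-4), i→1 (arr[1]=0≥-4); i<j, swap → [-11,-5,-1,-7,-9,1,-12,-6,-10,0,-4]
j→8 (arr[8]=-10≤-4), i→2 (arr[2]=-1≥-4); i<j, swap → [-11,-5,-10,-7,-9,1,-12,-6,-1,0,-4]
j→7 (arr[7]=-6≤-4), i→5 (arr[5]=1≥-4); i<j, swap → [-11,-5,-10,-7,-9,-6,-12,1,-1,0,-4]
j→6, i→7; i≥j, return j=6. arr = [-11,-5,-10,-7,-9,-6,-12,1,-1,0,-4]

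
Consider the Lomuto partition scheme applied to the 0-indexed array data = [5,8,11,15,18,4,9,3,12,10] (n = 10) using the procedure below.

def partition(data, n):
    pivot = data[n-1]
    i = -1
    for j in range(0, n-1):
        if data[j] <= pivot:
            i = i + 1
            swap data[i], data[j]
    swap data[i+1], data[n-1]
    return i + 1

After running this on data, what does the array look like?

pivot = data[9] = 10; i = -1
j=0: data[0]=5 ≤ 10 → i=0, swap data[0],data[0] (no change) → [5,8,11,15,18,4,9,3,12,10]
j=1: data[1]=8 ≤ 10 → i=1, swap data[1],data[1] (no change) → [5,8,11,15,18,4,9,3,12,10]
j=2: data[2]=11 > 10 → no swap
j=3: data[3]=15 > 10 → no swap
j=4: data[4]=18 > 10 → no swap
j=5: data[5]=4 ≤ 10 → i=2, swap data[2],data[5] → [5,8,4,15,18,11,9,3,12,10]
j=6: data[6]=9 ≤ 10 → i=3, swap data[3],data[6] → [5,8,4,9,18,11,15,3,12,10]
j=7: data[7]=3 ≤ 10 → i=4, swap data[4],data[7] → [5,8,4,9,3,11,15,18,12,10]
j=8: data[8]=12 > 10 → no swap
final swap data[5],data[9] → [5,8,4,9,3,10,15,18,12,11]; return 5

[5,8,4,9,3,10,15,18,12,11]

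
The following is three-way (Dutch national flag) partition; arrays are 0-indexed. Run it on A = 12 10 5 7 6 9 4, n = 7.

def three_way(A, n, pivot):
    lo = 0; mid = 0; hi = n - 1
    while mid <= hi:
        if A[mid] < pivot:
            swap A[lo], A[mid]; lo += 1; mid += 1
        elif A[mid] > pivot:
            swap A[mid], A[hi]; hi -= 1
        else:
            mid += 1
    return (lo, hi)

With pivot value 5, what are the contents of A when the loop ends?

lo=0 mid=0 hi=6
12>5: swap(0,6), hi=5 ⇒ 4 10 5 7 6 9 12
4<5: swap(0,0), lo=1 mid=1 ⇒ 4 10 5 7 6 9 12
10>5: swap(1,5), hi=4 ⇒ 4 9 5 7 6 10 12
9>5: swap(1,4), hi=3 ⇒ 4 6 5 7 9 10 12
6>5: swap(1,3), hi=2 ⇒ 4 7 5 6 9 10 12
7>5: swap(1,2), hi=1 ⇒ 4 5 7 6 9 10 12
5=5: mid=2
done. lo=1 hi=1; A=4 5 7 6 9 10 12

4 5 7 6 9 10 12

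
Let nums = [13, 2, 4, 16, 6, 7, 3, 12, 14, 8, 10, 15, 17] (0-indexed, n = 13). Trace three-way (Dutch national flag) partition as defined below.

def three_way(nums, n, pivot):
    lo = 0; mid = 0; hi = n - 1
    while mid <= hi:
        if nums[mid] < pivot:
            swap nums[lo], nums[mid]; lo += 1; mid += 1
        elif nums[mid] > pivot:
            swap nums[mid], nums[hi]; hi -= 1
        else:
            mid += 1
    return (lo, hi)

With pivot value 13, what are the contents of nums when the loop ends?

[2, 4, 10, 6, 7, 3, 12, 8, 13, 14, 15, 17, 16]

lo=0 mid=0 hi=12
13=13: mid=1
2<13: swap(0,1), lo=1 mid=2 ⇒ [2, 13, 4, 16, 6, 7, 3, 12, 14, 8, 10, 15, 17]
4<13: swap(1,2), lo=2 mid=3 ⇒ [2, 4, 13, 16, 6, 7, 3, 12, 14, 8, 10, 15, 17]
16>13: swap(3,12), hi=11 ⇒ [2, 4, 13, 17, 6, 7, 3, 12, 14, 8, 10, 15, 16]
17>13: swap(3,11), hi=10 ⇒ [2, 4, 13, 15, 6, 7, 3, 12, 14, 8, 10, 17, 16]
15>13: swap(3,10), hi=9 ⇒ [2, 4, 13, 10, 6, 7, 3, 12, 14, 8, 15, 17, 16]
10<13: swap(2,3), lo=3 mid=4 ⇒ [2, 4, 10, 13, 6, 7, 3, 12, 14, 8, 15, 17, 16]
6<13: swap(3,4), lo=4 mid=5 ⇒ [2, 4, 10, 6, 13, 7, 3, 12, 14, 8, 15, 17, 16]
7<13: swap(4,5), lo=5 mid=6 ⇒ [2, 4, 10, 6, 7, 13, 3, 12, 14, 8, 15, 17, 16]
3<13: swap(5,6), lo=6 mid=7 ⇒ [2, 4, 10, 6, 7, 3, 13, 12, 14, 8, 15, 17, 16]
12<13: swap(6,7), lo=7 mid=8 ⇒ [2, 4, 10, 6, 7, 3, 12, 13, 14, 8, 15, 17, 16]
14>13: swap(8,9), hi=8 ⇒ [2, 4, 10, 6, 7, 3, 12, 13, 8, 14, 15, 17, 16]
8<13: swap(7,8), lo=8 mid=9 ⇒ [2, 4, 10, 6, 7, 3, 12, 8, 13, 14, 15, 17, 16]
done. lo=8 hi=8; nums=[2, 4, 10, 6, 7, 3, 12, 8, 13, 14, 15, 17, 16]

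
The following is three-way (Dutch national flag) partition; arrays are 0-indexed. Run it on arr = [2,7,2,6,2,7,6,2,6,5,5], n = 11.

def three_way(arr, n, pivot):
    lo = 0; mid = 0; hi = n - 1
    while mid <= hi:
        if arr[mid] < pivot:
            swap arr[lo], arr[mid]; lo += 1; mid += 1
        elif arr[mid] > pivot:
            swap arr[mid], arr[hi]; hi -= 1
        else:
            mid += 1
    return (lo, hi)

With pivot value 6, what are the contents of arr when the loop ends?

lo=0 mid=0 hi=10
2<6: swap(0,0), lo=1 mid=1 ⇒ [2,7,2,6,2,7,6,2,6,5,5]
7>6: swap(1,10), hi=9 ⇒ [2,5,2,6,2,7,6,2,6,5,7]
5<6: swap(1,1), lo=2 mid=2 ⇒ [2,5,2,6,2,7,6,2,6,5,7]
2<6: swap(2,2), lo=3 mid=3 ⇒ [2,5,2,6,2,7,6,2,6,5,7]
6=6: mid=4
2<6: swap(3,4), lo=4 mid=5 ⇒ [2,5,2,2,6,7,6,2,6,5,7]
7>6: swap(5,9), hi=8 ⇒ [2,5,2,2,6,5,6,2,6,7,7]
5<6: swap(4,5), lo=5 mid=6 ⇒ [2,5,2,2,5,6,6,2,6,7,7]
6=6: mid=7
2<6: swap(5,7), lo=6 mid=8 ⇒ [2,5,2,2,5,2,6,6,6,7,7]
6=6: mid=9
done. lo=6 hi=8; arr=[2,5,2,2,5,2,6,6,6,7,7]

[2,5,2,2,5,2,6,6,6,7,7]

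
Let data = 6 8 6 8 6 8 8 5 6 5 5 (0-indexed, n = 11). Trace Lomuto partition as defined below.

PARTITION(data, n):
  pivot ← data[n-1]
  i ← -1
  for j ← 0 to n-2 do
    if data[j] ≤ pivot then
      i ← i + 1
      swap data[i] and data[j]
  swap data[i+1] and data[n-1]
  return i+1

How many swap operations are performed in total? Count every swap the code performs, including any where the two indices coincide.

pivot = data[10] = 5; i = -1
j=0: data[0]=6 > 5 → no swap
j=1: data[1]=8 > 5 → no swap
j=2: data[2]=6 > 5 → no swap
j=3: data[3]=8 > 5 → no swap
j=4: data[4]=6 > 5 → no swap
j=5: data[5]=8 > 5 → no swap
j=6: data[6]=8 > 5 → no swap
j=7: data[7]=5 ≤ 5 → i=0, swap data[0],data[7] → 5 8 6 8 6 8 8 6 6 5 5
j=8: data[8]=6 > 5 → no swap
j=9: data[9]=5 ≤ 5 → i=1, swap data[1],data[9] → 5 5 6 8 6 8 8 6 6 8 5
final swap data[2],data[10] → 5 5 5 8 6 8 8 6 6 8 6; return 2

3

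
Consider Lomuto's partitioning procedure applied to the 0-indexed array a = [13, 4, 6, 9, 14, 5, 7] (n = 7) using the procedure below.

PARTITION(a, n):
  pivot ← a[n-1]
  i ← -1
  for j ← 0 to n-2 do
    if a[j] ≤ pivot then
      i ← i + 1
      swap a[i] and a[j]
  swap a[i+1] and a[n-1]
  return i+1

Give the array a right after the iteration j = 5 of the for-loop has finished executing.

pivot = a[6] = 7; i = -1
j=0: a[0]=13 > 7 → no swap
j=1: a[1]=4 ≤ 7 → i=0, swap a[0],a[1] → [4, 13, 6, 9, 14, 5, 7]
j=2: a[2]=6 ≤ 7 → i=1, swap a[1],a[2] → [4, 6, 13, 9, 14, 5, 7]
j=3: a[3]=9 > 7 → no swap
j=4: a[4]=14 > 7 → no swap
j=5: a[5]=5 ≤ 7 → i=2, swap a[2],a[5] → [4, 6, 5, 9, 14, 13, 7]
(after j=5) a = [4, 6, 5, 9, 14, 13, 7]

[4, 6, 5, 9, 14, 13, 7]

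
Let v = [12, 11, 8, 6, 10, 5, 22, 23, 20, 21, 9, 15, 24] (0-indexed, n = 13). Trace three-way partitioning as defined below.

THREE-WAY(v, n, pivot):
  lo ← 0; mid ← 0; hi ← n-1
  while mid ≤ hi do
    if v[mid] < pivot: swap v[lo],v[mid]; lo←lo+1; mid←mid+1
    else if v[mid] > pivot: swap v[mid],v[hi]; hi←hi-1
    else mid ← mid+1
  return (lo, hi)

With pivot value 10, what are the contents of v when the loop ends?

[9, 5, 8, 6, 10, 22, 23, 20, 21, 11, 15, 24, 12]

pivot = 10; lo=0, mid=0, hi=12
v[mid]=12>10: swap v[0],v[12]; hi=11 → [24, 11, 8, 6, 10, 5, 22, 23, 20, 21, 9, 15, 12]
v[mid]=24>10: swap v[0],v[11]; hi=10 → [15, 11, 8, 6, 10, 5, 22, 23, 20, 21, 9, 24, 12]
v[mid]=15>10: swap v[0],v[10]; hi=9 → [9, 11, 8, 6, 10, 5, 22, 23, 20, 21, 15, 24, 12]
v[mid]=9<10: swap v[0],v[0]; lo=1,mid=1 → [9, 11, 8, 6, 10, 5, 22, 23, 20, 21, 15, 24, 12]
v[mid]=11>10: swap v[1],v[9]; hi=8 → [9, 21, 8, 6, 10, 5, 22, 23, 20, 11, 15, 24, 12]
v[mid]=21>10: swap v[1],v[8]; hi=7 → [9, 20, 8, 6, 10, 5, 22, 23, 21, 11, 15, 24, 12]
v[mid]=20>10: swap v[1],v[7]; hi=6 → [9, 23, 8, 6, 10, 5, 22, 20, 21, 11, 15, 24, 12]
v[mid]=23>10: swap v[1],v[6]; hi=5 → [9, 22, 8, 6, 10, 5, 23, 20, 21, 11, 15, 24, 12]
v[mid]=22>10: swap v[1],v[5]; hi=4 → [9, 5, 8, 6, 10, 22, 23, 20, 21, 11, 15, 24, 12]
v[mid]=5<10: swap v[1],v[1]; lo=2,mid=2 → [9, 5, 8, 6, 10, 22, 23, 20, 21, 11, 15, 24, 12]
v[mid]=8<10: swap v[2],v[2]; lo=3,mid=3 → [9, 5, 8, 6, 10, 22, 23, 20, 21, 11, 15, 24, 12]
v[mid]=6<10: swap v[3],v[3]; lo=4,mid=4 → [9, 5, 8, 6, 10, 22, 23, 20, 21, 11, 15, 24, 12]
v[mid]=10=10: mid=5
end: lo=4, hi=4; v = [9, 5, 8, 6, 10, 22, 23, 20, 21, 11, 15, 24, 12]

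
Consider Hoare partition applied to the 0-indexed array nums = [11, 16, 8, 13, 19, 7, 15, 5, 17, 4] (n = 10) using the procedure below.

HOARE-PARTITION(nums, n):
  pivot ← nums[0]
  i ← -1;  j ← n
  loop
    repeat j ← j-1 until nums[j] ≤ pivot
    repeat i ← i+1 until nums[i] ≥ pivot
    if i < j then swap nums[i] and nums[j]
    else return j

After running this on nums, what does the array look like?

pivot=11
j stops at 9 (4), i stops at 0 (11); swap ⇒ [4, 16, 8, 13, 19, 7, 15, 5, 17, 11]
j stops at 7 (5), i stops at 1 (16); swap ⇒ [4, 5, 8, 13, 19, 7, 15, 16, 17, 11]
j stops at 5 (7), i stops at 3 (13); swap ⇒ [4, 5, 8, 7, 19, 13, 15, 16, 17, 11]
j stops at 3, i stops at 4; i≥j ⇒ return 3. nums=[4, 5, 8, 7, 19, 13, 15, 16, 17, 11]

[4, 5, 8, 7, 19, 13, 15, 16, 17, 11]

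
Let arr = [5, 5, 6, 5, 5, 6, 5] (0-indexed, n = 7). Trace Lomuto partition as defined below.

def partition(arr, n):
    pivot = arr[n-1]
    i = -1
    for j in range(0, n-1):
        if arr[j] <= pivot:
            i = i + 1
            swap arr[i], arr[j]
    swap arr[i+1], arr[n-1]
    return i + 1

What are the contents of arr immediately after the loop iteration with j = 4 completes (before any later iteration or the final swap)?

[5, 5, 5, 5, 6, 6, 5]

pivot = arr[6] = 5; i = -1
j=0: arr[0]=5 ≤ 5 → i=0, swap arr[0],arr[0] (no change) → [5, 5, 6, 5, 5, 6, 5]
j=1: arr[1]=5 ≤ 5 → i=1, swap arr[1],arr[1] (no change) → [5, 5, 6, 5, 5, 6, 5]
j=2: arr[2]=6 > 5 → no swap
j=3: arr[3]=5 ≤ 5 → i=2, swap arr[2],arr[3] → [5, 5, 5, 6, 5, 6, 5]
j=4: arr[4]=5 ≤ 5 → i=3, swap arr[3],arr[4] → [5, 5, 5, 5, 6, 6, 5]
(after j=4) arr = [5, 5, 5, 5, 6, 6, 5]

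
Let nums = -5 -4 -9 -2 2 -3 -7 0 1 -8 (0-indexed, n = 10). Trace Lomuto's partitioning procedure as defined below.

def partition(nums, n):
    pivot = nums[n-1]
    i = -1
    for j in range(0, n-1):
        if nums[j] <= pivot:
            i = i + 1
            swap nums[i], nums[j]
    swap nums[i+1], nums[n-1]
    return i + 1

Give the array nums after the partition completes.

-9 -8 -5 -2 2 -3 -7 0 1 -4

pivot=-8, i=-1
j=0: -5>-8, skip
j=1: -4>-8, skip
j=2: -9≤-8, i=0, swap(0,2) ⇒ -9 -4 -5 -2 2 -3 -7 0 1 -8
j=3: -2>-8, skip
j=4: 2>-8, skip
j=5: -3>-8, skip
j=6: -7>-8, skip
j=7: 0>-8, skip
j=8: 1>-8, skip
swap(1,9) ⇒ -9 -8 -5 -2 2 -3 -7 0 1 -4; return 1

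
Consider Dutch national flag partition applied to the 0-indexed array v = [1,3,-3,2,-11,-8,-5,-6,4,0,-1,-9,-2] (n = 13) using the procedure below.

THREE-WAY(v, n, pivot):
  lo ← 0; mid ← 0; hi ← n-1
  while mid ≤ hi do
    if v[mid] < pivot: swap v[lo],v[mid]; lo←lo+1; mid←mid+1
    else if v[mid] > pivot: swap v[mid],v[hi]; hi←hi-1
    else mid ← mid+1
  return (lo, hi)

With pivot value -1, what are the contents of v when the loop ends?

pivot = -1; lo=0, mid=0, hi=12
v[mid]=1>-1: swap v[0],v[12]; hi=11 → [-2,3,-3,2,-11,-8,-5,-6,4,0,-1,-9,1]
v[mid]=-2<-1: swap v[0],v[0]; lo=1,mid=1 → [-2,3,-3,2,-11,-8,-5,-6,4,0,-1,-9,1]
v[mid]=3>-1: swap v[1],v[11]; hi=10 → [-2,-9,-3,2,-11,-8,-5,-6,4,0,-1,3,1]
v[mid]=-9<-1: swap v[1],v[1]; lo=2,mid=2 → [-2,-9,-3,2,-11,-8,-5,-6,4,0,-1,3,1]
v[mid]=-3<-1: swap v[2],v[2]; lo=3,mid=3 → [-2,-9,-3,2,-11,-8,-5,-6,4,0,-1,3,1]
v[mid]=2>-1: swap v[3],v[10]; hi=9 → [-2,-9,-3,-1,-11,-8,-5,-6,4,0,2,3,1]
v[mid]=-1=-1: mid=4
v[mid]=-11<-1: swap v[3],v[4]; lo=4,mid=5 → [-2,-9,-3,-11,-1,-8,-5,-6,4,0,2,3,1]
v[mid]=-8<-1: swap v[4],v[5]; lo=5,mid=6 → [-2,-9,-3,-11,-8,-1,-5,-6,4,0,2,3,1]
v[mid]=-5<-1: swap v[5],v[6]; lo=6,mid=7 → [-2,-9,-3,-11,-8,-5,-1,-6,4,0,2,3,1]
v[mid]=-6<-1: swap v[6],v[7]; lo=7,mid=8 → [-2,-9,-3,-11,-8,-5,-6,-1,4,0,2,3,1]
v[mid]=4>-1: swap v[8],v[9]; hi=8 → [-2,-9,-3,-11,-8,-5,-6,-1,0,4,2,3,1]
v[mid]=0>-1: swap v[8],v[8]; hi=7 → [-2,-9,-3,-11,-8,-5,-6,-1,0,4,2,3,1]
end: lo=7, hi=7; v = [-2,-9,-3,-11,-8,-5,-6,-1,0,4,2,3,1]

[-2,-9,-3,-11,-8,-5,-6,-1,0,4,2,3,1]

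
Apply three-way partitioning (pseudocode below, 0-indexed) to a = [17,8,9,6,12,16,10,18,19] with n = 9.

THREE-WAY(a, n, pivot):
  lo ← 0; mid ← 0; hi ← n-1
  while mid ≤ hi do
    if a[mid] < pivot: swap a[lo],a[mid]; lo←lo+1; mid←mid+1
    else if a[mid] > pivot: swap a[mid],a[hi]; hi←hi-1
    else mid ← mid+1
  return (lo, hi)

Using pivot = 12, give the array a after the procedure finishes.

lo=0 mid=0 hi=8
17>12: swap(0,8), hi=7 ⇒ [19,8,9,6,12,16,10,18,17]
19>12: swap(0,7), hi=6 ⇒ [18,8,9,6,12,16,10,19,17]
18>12: swap(0,6), hi=5 ⇒ [10,8,9,6,12,16,18,19,17]
10<12: swap(0,0), lo=1 mid=1 ⇒ [10,8,9,6,12,16,18,19,17]
8<12: swap(1,1), lo=2 mid=2 ⇒ [10,8,9,6,12,16,18,19,17]
9<12: swap(2,2), lo=3 mid=3 ⇒ [10,8,9,6,12,16,18,19,17]
6<12: swap(3,3), lo=4 mid=4 ⇒ [10,8,9,6,12,16,18,19,17]
12=12: mid=5
16>12: swap(5,5), hi=4 ⇒ [10,8,9,6,12,16,18,19,17]
done. lo=4 hi=4; a=[10,8,9,6,12,16,18,19,17]

[10,8,9,6,12,16,18,19,17]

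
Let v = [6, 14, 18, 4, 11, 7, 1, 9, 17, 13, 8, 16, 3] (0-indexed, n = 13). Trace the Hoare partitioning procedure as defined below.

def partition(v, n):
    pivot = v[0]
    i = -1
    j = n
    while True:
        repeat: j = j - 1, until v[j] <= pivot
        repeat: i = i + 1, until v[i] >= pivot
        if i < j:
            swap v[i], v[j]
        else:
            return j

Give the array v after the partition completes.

pivot=6
j stops at 12 (3), i stops at 0 (6); swap ⇒ [3, 14, 18, 4, 11, 7, 1, 9, 17, 13, 8, 16, 6]
j stops at 6 (1), i stops at 1 (14); swap ⇒ [3, 1, 18, 4, 11, 7, 14, 9, 17, 13, 8, 16, 6]
j stops at 3 (4), i stops at 2 (18); swap ⇒ [3, 1, 4, 18, 11, 7, 14, 9, 17, 13, 8, 16, 6]
j stops at 2, i stops at 3; i≥j ⇒ return 2. v=[3, 1, 4, 18, 11, 7, 14, 9, 17, 13, 8, 16, 6]

[3, 1, 4, 18, 11, 7, 14, 9, 17, 13, 8, 16, 6]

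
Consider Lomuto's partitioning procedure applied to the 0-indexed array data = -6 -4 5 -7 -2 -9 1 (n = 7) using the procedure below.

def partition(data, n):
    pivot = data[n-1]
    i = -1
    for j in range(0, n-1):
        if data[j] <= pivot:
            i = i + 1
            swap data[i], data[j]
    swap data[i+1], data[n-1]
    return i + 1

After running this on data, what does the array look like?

-6 -4 -7 -2 -9 1 5

pivot = data[6] = 1; i = -1
j=0: data[0]=-6 ≤ 1 → i=0, swap data[0],data[0] (no change) → -6 -4 5 -7 -2 -9 1
j=1: data[1]=-4 ≤ 1 → i=1, swap data[1],data[1] (no change) → -6 -4 5 -7 -2 -9 1
j=2: data[2]=5 > 1 → no swap
j=3: data[3]=-7 ≤ 1 → i=2, swap data[2],data[3] → -6 -4 -7 5 -2 -9 1
j=4: data[4]=-2 ≤ 1 → i=3, swap data[3],data[4] → -6 -4 -7 -2 5 -9 1
j=5: data[5]=-9 ≤ 1 → i=4, swap data[4],data[5] → -6 -4 -7 -2 -9 5 1
final swap data[5],data[6] → -6 -4 -7 -2 -9 1 5; return 5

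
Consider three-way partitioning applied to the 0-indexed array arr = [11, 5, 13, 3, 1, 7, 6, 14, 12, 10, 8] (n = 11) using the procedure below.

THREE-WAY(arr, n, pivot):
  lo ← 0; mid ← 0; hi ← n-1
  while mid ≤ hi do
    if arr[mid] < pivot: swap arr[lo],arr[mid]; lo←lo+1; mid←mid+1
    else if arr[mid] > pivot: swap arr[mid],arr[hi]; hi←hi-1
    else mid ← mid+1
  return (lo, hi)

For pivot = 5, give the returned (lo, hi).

(2, 2)

lo=0 mid=0 hi=10
11>5: swap(0,10), hi=9 ⇒ [8, 5, 13, 3, 1, 7, 6, 14, 12, 10, 11]
8>5: swap(0,9), hi=8 ⇒ [10, 5, 13, 3, 1, 7, 6, 14, 12, 8, 11]
10>5: swap(0,8), hi=7 ⇒ [12, 5, 13, 3, 1, 7, 6, 14, 10, 8, 11]
12>5: swap(0,7), hi=6 ⇒ [14, 5, 13, 3, 1, 7, 6, 12, 10, 8, 11]
14>5: swap(0,6), hi=5 ⇒ [6, 5, 13, 3, 1, 7, 14, 12, 10, 8, 11]
6>5: swap(0,5), hi=4 ⇒ [7, 5, 13, 3, 1, 6, 14, 12, 10, 8, 11]
7>5: swap(0,4), hi=3 ⇒ [1, 5, 13, 3, 7, 6, 14, 12, 10, 8, 11]
1<5: swap(0,0), lo=1 mid=1 ⇒ [1, 5, 13, 3, 7, 6, 14, 12, 10, 8, 11]
5=5: mid=2
13>5: swap(2,3), hi=2 ⇒ [1, 5, 3, 13, 7, 6, 14, 12, 10, 8, 11]
3<5: swap(1,2), lo=2 mid=3 ⇒ [1, 3, 5, 13, 7, 6, 14, 12, 10, 8, 11]
done. lo=2 hi=2; arr=[1, 3, 5, 13, 7, 6, 14, 12, 10, 8, 11]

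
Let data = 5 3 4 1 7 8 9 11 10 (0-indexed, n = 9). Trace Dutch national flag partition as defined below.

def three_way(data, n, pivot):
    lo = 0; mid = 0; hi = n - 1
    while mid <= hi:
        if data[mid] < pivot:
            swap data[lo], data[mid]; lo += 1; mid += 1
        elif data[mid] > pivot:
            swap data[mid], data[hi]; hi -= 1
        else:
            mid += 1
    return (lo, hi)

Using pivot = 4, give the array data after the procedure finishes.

1 3 4 7 8 9 11 10 5

lo=0 mid=0 hi=8
5>4: swap(0,8), hi=7 ⇒ 10 3 4 1 7 8 9 11 5
10>4: swap(0,7), hi=6 ⇒ 11 3 4 1 7 8 9 10 5
11>4: swap(0,6), hi=5 ⇒ 9 3 4 1 7 8 11 10 5
9>4: swap(0,5), hi=4 ⇒ 8 3 4 1 7 9 11 10 5
8>4: swap(0,4), hi=3 ⇒ 7 3 4 1 8 9 11 10 5
7>4: swap(0,3), hi=2 ⇒ 1 3 4 7 8 9 11 10 5
1<4: swap(0,0), lo=1 mid=1 ⇒ 1 3 4 7 8 9 11 10 5
3<4: swap(1,1), lo=2 mid=2 ⇒ 1 3 4 7 8 9 11 10 5
4=4: mid=3
done. lo=2 hi=2; data=1 3 4 7 8 9 11 10 5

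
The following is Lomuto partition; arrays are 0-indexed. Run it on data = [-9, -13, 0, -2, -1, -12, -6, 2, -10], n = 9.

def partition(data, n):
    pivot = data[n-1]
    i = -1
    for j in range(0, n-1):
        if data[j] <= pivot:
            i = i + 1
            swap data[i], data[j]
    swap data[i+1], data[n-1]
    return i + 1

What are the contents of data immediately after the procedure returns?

pivot=-10, i=-1
j=0: -9>-10, skip
j=1: -13≤-10, i=0, swap(0,1) ⇒ [-13, -9, 0, -2, -1, -12, -6, 2, -10]
j=2: 0>-10, skip
j=3: -2>-10, skip
j=4: -1>-10, skip
j=5: -12≤-10, i=1, swap(1,5) ⇒ [-13, -12, 0, -2, -1, -9, -6, 2, -10]
j=6: -6>-10, skip
j=7: 2>-10, skip
swap(2,8) ⇒ [-13, -12, -10, -2, -1, -9, -6, 2, 0]; return 2

[-13, -12, -10, -2, -1, -9, -6, 2, 0]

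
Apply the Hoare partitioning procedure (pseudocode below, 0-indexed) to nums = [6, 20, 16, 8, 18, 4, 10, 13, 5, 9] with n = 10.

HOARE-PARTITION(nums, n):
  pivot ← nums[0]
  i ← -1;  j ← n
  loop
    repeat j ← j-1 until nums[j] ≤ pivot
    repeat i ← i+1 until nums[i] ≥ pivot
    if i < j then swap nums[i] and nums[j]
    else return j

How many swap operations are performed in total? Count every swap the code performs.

2

pivot=6
j stops at 8 (5), i stops at 0 (6); swap ⇒ [5, 20, 16, 8, 18, 4, 10, 13, 6, 9]
j stops at 5 (4), i stops at 1 (20); swap ⇒ [5, 4, 16, 8, 18, 20, 10, 13, 6, 9]
j stops at 1, i stops at 2; i≥j ⇒ return 1. nums=[5, 4, 16, 8, 18, 20, 10, 13, 6, 9]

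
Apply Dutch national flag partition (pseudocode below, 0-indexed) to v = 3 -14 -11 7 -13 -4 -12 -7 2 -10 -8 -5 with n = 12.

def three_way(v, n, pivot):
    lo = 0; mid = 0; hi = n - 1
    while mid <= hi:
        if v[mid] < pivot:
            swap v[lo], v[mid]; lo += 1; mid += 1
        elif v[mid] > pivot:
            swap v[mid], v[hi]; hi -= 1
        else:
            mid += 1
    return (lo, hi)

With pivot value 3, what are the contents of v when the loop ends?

-14 -11 -5 -13 -4 -12 -7 2 -10 -8 3 7

lo=0 mid=0 hi=11
3=3: mid=1
-14<3: swap(0,1), lo=1 mid=2 ⇒ -14 3 -11 7 -13 -4 -12 -7 2 -10 -8 -5
-11<3: swap(1,2), lo=2 mid=3 ⇒ -14 -11 3 7 -13 -4 -12 -7 2 -10 -8 -5
7>3: swap(3,11), hi=10 ⇒ -14 -11 3 -5 -13 -4 -12 -7 2 -10 -8 7
-5<3: swap(2,3), lo=3 mid=4 ⇒ -14 -11 -5 3 -13 -4 -12 -7 2 -10 -8 7
-13<3: swap(3,4), lo=4 mid=5 ⇒ -14 -11 -5 -13 3 -4 -12 -7 2 -10 -8 7
-4<3: swap(4,5), lo=5 mid=6 ⇒ -14 -11 -5 -13 -4 3 -12 -7 2 -10 -8 7
-12<3: swap(5,6), lo=6 mid=7 ⇒ -14 -11 -5 -13 -4 -12 3 -7 2 -10 -8 7
-7<3: swap(6,7), lo=7 mid=8 ⇒ -14 -11 -5 -13 -4 -12 -7 3 2 -10 -8 7
2<3: swap(7,8), lo=8 mid=9 ⇒ -14 -11 -5 -13 -4 -12 -7 2 3 -10 -8 7
-10<3: swap(8,9), lo=9 mid=10 ⇒ -14 -11 -5 -13 -4 -12 -7 2 -10 3 -8 7
-8<3: swap(9,10), lo=10 mid=11 ⇒ -14 -11 -5 -13 -4 -12 -7 2 -10 -8 3 7
done. lo=10 hi=10; v=-14 -11 -5 -13 -4 -12 -7 2 -10 -8 3 7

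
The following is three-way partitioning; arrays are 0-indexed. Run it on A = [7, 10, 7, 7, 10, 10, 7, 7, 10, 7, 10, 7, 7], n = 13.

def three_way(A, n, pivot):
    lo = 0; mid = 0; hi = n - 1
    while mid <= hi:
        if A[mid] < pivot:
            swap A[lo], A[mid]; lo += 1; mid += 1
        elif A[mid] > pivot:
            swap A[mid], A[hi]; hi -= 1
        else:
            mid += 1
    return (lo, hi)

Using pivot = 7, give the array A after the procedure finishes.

[7, 7, 7, 7, 7, 7, 7, 7, 10, 10, 10, 10, 10]

pivot = 7; lo=0, mid=0, hi=12
A[mid]=7=7: mid=1
A[mid]=10>7: swap A[1],A[12]; hi=11 → [7, 7, 7, 7, 10, 10, 7, 7, 10, 7, 10, 7, 10]
A[mid]=7=7: mid=2
A[mid]=7=7: mid=3
A[mid]=7=7: mid=4
A[mid]=10>7: swap A[4],A[11]; hi=10 → [7, 7, 7, 7, 7, 10, 7, 7, 10, 7, 10, 10, 10]
A[mid]=7=7: mid=5
A[mid]=10>7: swap A[5],A[10]; hi=9 → [7, 7, 7, 7, 7, 10, 7, 7, 10, 7, 10, 10, 10]
A[mid]=10>7: swap A[5],A[9]; hi=8 → [7, 7, 7, 7, 7, 7, 7, 7, 10, 10, 10, 10, 10]
A[mid]=7=7: mid=6
A[mid]=7=7: mid=7
A[mid]=7=7: mid=8
A[mid]=10>7: swap A[8],A[8]; hi=7 → [7, 7, 7, 7, 7, 7, 7, 7, 10, 10, 10, 10, 10]
end: lo=0, hi=7; A = [7, 7, 7, 7, 7, 7, 7, 7, 10, 10, 10, 10, 10]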